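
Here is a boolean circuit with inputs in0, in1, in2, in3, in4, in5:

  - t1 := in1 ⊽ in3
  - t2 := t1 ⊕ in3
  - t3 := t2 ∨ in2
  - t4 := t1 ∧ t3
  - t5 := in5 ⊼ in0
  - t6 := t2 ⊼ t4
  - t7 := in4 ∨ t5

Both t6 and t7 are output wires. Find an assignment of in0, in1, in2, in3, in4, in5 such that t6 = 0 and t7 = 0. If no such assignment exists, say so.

in0=1, in1=0, in2=1, in3=0, in4=0, in5=1

Check with in0=1, in1=0, in2=1, in3=0, in4=0, in5=1:
t1 = in1 ⊽ in3 = 0 ⊽ 0 = 1
t2 = t1 ⊕ in3 = 1 ⊕ 0 = 1
t3 = t2 ∨ in2 = 1 ∨ 1 = 1
t4 = t1 ∧ t3 = 1 ∧ 1 = 1
t5 = in5 ⊼ in0 = 1 ⊼ 1 = 0
t6 = t2 ⊼ t4 = 1 ⊼ 1 = 0
t7 = in4 ∨ t5 = 0 ∨ 0 = 0
So t6 = 0 and t7 = 0.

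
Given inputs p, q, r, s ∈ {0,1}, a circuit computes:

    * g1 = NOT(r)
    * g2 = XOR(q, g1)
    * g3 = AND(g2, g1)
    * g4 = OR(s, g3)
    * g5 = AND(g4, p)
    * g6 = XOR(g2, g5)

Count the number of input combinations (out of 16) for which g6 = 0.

g6 = XOR(g2, g5) must be 0, so g2 and g5 are equal.
Enumerating the 16 input combinations, 9 give g6 = 0 and 7 give g6 = 1.

9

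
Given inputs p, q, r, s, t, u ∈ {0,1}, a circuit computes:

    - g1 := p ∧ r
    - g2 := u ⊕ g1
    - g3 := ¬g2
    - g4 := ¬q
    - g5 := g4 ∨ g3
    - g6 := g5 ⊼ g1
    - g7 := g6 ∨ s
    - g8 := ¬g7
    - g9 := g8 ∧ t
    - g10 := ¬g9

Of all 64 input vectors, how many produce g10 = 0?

3

g10 = ¬g9 must be 0, so g9 = 1.
Satisfying assignments:
  p=1, q=0, r=1, s=0, t=1, u=0
  p=1, q=0, r=1, s=0, t=1, u=1
  p=1, q=1, r=1, s=0, t=1, u=1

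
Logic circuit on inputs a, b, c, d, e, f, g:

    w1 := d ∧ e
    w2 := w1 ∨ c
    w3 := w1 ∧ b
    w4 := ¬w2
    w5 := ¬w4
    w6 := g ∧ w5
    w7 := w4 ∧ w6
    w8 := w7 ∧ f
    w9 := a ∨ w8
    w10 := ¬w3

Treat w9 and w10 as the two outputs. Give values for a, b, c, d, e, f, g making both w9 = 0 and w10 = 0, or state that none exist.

a=0, b=1, c=1, d=1, e=1, f=0, g=1

Check with a=0, b=1, c=1, d=1, e=1, f=0, g=1:
w1 = d ∧ e = 1 ∧ 1 = 1
w2 = w1 ∨ c = 1 ∨ 1 = 1
w3 = w1 ∧ b = 1 ∧ 1 = 1
w4 = ¬w2 = ¬1 = 0
w5 = ¬w4 = ¬0 = 1
w6 = g ∧ w5 = 1 ∧ 1 = 1
w7 = w4 ∧ w6 = 0 ∧ 1 = 0
w8 = w7 ∧ f = 0 ∧ 0 = 0
w9 = a ∨ w8 = 0 ∨ 0 = 0
w10 = ¬w3 = ¬1 = 0
So w9 = 0 and w10 = 0.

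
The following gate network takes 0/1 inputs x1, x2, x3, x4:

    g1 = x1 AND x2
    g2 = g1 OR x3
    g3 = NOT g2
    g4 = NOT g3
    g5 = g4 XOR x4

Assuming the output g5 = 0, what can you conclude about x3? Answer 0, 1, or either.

Both values of x3 occur among assignments with g5 = 0:
  x3=0: x1=0, x2=0, x3=0, x4=0
  x3=1: x1=0, x2=0, x3=1, x4=1

either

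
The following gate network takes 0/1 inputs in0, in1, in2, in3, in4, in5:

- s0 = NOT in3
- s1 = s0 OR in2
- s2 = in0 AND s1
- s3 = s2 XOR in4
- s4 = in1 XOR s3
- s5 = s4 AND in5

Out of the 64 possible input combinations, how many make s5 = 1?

s5 = s4 AND in5 must be 1, so both s4 = 1 and in5 = 1.
s4 = in1 XOR s3 must be 1, so in1 and s3 differ.
Enumerating the 64 input combinations, 16 give s5 = 1 and 48 give s5 = 0.

16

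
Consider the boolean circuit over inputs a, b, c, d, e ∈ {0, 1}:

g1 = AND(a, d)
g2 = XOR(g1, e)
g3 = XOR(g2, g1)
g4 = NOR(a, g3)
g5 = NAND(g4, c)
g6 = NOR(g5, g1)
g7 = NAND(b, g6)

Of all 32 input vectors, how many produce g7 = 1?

30

g7 = NAND(b, g6) must be 1, so at least one of b, g6 is 0.
Enumerating the 32 input combinations, 30 give g7 = 1 and 2 give g7 = 0.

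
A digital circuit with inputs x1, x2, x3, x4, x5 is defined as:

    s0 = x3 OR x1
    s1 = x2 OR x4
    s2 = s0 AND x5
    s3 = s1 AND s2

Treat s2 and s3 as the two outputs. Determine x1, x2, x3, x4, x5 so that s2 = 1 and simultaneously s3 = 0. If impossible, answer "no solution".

x1=0, x2=0, x3=1, x4=0, x5=1

Check with x1=0, x2=0, x3=1, x4=0, x5=1:
s0 = x3 OR x1 = 1 OR 0 = 1
s1 = x2 OR x4 = 0 OR 0 = 0
s2 = s0 AND x5 = 1 AND 1 = 1
s3 = s1 AND s2 = 0 AND 1 = 0
So s2 = 1 and s3 = 0.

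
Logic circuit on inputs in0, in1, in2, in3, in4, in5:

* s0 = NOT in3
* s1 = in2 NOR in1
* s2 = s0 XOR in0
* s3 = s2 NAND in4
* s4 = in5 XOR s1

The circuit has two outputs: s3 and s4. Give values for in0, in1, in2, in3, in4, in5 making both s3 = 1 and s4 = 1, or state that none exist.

in0=0, in1=0, in2=0, in3=1, in4=1, in5=0

Check with in0=0, in1=0, in2=0, in3=1, in4=1, in5=0:
s0 = NOT in3 = NOT 1 = 0
s1 = in2 NOR in1 = 0 NOR 0 = 1
s2 = s0 XOR in0 = 0 XOR 0 = 0
s3 = s2 NAND in4 = 0 NAND 1 = 1
s4 = in5 XOR s1 = 0 XOR 1 = 1
So s3 = 1 and s4 = 1.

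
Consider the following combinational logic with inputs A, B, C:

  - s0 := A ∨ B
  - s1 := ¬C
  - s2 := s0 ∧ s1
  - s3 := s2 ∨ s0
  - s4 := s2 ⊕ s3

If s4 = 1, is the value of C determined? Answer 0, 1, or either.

s4 = s2 ⊕ s3 must be 1, so s2 and s3 differ.
Every assignment with s4 = 1 has C = 1; there are 3 such assignment(s).
  A=0, B=1, C=1
  A=1, B=0, C=1
  A=1, B=1, C=1

1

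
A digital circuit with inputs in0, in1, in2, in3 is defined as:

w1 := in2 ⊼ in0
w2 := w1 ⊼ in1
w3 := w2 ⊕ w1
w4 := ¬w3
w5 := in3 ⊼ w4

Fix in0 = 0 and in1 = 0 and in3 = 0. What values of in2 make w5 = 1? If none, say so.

w5 = in3 ⊼ w4 must be 1, so at least one of in3, w4 is 0.
Check with in0 = 0 and in1 = 0 and in3 = 0 and in2=1:
w1 = in2 ⊼ in0 = 1 ⊼ 0 = 1
w2 = w1 ⊼ in1 = 1 ⊼ 0 = 1
w3 = w2 ⊕ w1 = 1 ⊕ 1 = 0
w4 = ¬w3 = ¬0 = 1
w5 = in3 ⊼ w4 = 0 ⊼ 1 = 1
So w5 = 1.

in2=1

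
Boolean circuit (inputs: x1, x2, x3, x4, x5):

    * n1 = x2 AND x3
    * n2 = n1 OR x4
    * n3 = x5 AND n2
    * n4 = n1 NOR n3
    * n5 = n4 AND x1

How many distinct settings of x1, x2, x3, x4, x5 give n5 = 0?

23

n5 = n4 AND x1 must be 0, so at least one of n4, x1 is 0.
Enumerating the 32 input combinations, 23 give n5 = 0 and 9 give n5 = 1.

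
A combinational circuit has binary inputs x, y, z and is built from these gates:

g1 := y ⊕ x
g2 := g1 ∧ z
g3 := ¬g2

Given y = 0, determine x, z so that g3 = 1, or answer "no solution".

Check with y = 0 and x=0, z=0:
g1 = y ⊕ x = 0 ⊕ 0 = 0
g2 = g1 ∧ z = 0 ∧ 0 = 0
g3 = ¬g2 = ¬0 = 1
So g3 = 1.

x=0, z=0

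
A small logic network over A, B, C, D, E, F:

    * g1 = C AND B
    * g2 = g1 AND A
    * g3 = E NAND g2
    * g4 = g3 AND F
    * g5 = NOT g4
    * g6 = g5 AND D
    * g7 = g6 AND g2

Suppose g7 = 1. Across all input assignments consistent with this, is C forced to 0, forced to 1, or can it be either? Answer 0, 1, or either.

1

g7 = g6 AND g2 must be 1, so both g6 = 1 and g2 = 1.
g6 = g5 AND D must be 1, so both g5 = 1 and D = 1.
g2 = g1 AND A must be 1, so both g1 = 1 and A = 1.
Every assignment with g7 = 1 has C = 1; there are 3 such assignment(s).
  A=1, B=1, C=1, D=1, E=0, F=0
  A=1, B=1, C=1, D=1, E=1, F=0
  A=1, B=1, C=1, D=1, E=1, F=1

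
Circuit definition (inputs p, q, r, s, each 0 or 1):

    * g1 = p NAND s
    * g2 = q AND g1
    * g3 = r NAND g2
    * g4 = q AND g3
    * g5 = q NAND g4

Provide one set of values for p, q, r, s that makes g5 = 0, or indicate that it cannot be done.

p=0 q=1 r=0 s=0

g5 = q NAND g4 must be 0, so both q = 1 and g4 = 1.
g4 = q AND g3 must be 1, so both q = 1 and g3 = 1.
g3 = r NAND g2 must be 1, so at least one of r, g2 is 0.
Check with p=0 q=1 r=0 s=0:
g1 = p NAND s = 0 NAND 0 = 1
g2 = q AND g1 = 1 AND 1 = 1
g3 = r NAND g2 = 0 NAND 1 = 1
g4 = q AND g3 = 1 AND 1 = 1
g5 = q NAND g4 = 1 NAND 1 = 0
So g5 = 0 as required.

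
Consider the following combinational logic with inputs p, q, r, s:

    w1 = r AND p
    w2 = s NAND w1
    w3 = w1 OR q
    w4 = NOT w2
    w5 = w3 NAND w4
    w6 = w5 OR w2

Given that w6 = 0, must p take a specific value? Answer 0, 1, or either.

1

w6 = w5 OR w2 must be 0, so both w5 = 0 and w2 = 0.
w5 = w3 NAND w4 must be 0, so both w3 = 1 and w4 = 1.
w2 = s NAND w1 must be 0, so both s = 1 and w1 = 1.
Every assignment with w6 = 0 has p = 1; there are 2 such assignment(s).
  p=1, q=0, r=1, s=1
  p=1, q=1, r=1, s=1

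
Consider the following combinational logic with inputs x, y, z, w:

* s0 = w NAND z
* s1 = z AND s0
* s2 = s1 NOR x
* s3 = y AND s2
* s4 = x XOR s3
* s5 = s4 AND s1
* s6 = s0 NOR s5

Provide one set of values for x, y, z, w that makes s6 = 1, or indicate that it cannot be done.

x=1 y=0 z=1 w=1

s6 = s0 NOR s5 must be 1, so both s0 = 0 and s5 = 0.
s0 = w NAND z must be 0, so both w = 1 and z = 1.
s5 = s4 AND s1 must be 0, so at least one of s4, s1 is 0.
Check with x=1 y=0 z=1 w=1:
s0 = w NAND z = 1 NAND 1 = 0
s1 = z AND s0 = 1 AND 0 = 0
s2 = s1 NOR x = 0 NOR 1 = 0
s3 = y AND s2 = 0 AND 0 = 0
s4 = x XOR s3 = 1 XOR 0 = 1
s5 = s4 AND s1 = 1 AND 0 = 0
s6 = s0 NOR s5 = 0 NOR 0 = 1
So s6 = 1 as required.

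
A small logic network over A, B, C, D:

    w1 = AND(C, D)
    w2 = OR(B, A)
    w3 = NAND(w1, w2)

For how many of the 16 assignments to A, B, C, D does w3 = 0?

w3 = NAND(w1, w2) must be 0, so both w1 = 1 and w2 = 1.
w1 = AND(C, D) must be 1, so both C = 1 and D = 1.
w2 = OR(B, A) must be 1, so at least one of B, A is 1.
Enumerating the 16 input combinations, 3 give w3 = 0 and 13 give w3 = 1.

3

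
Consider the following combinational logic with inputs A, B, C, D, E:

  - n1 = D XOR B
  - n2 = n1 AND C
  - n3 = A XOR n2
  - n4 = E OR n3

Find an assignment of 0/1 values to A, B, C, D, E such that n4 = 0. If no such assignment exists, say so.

A=0 B=0 C=0 D=0 E=0

n4 = E OR n3 must be 0, so both E = 0 and n3 = 0.
n3 = A XOR n2 must be 0, so A and n2 are equal.
Check with A=0 B=0 C=0 D=0 E=0:
n1 = D XOR B = 0 XOR 0 = 0
n2 = n1 AND C = 0 AND 0 = 0
n3 = A XOR n2 = 0 XOR 0 = 0
n4 = E OR n3 = 0 OR 0 = 0
So n4 = 0 as required.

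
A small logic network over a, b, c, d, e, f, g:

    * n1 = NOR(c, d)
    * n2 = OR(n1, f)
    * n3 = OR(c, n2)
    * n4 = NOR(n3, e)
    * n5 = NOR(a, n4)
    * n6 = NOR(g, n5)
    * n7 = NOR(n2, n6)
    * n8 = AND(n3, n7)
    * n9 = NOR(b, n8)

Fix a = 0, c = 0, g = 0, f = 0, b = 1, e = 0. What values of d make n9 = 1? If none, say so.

no solution exists

With a = 0, c = 0, g = 0, f = 0, b = 1, e = 0 fixed, none of the 2 settings of d give n9 = 1.
For example, with d=0:
n1 = NOR(c, d) = NOR(0, 0) = 1
n2 = OR(n1, f) = OR(1, 0) = 1
n3 = OR(c, n2) = OR(0, 1) = 1
n4 = NOR(n3, e) = NOR(1, 0) = 0
n5 = NOR(a, n4) = NOR(0, 0) = 1
n6 = NOR(g, n5) = NOR(0, 1) = 0
n7 = NOR(n2, n6) = NOR(1, 0) = 0
n8 = AND(n3, n7) = AND(1, 0) = 0
n9 = NOR(b, n8) = NOR(1, 0) = 0
giving n9 = 0 ≠ 1.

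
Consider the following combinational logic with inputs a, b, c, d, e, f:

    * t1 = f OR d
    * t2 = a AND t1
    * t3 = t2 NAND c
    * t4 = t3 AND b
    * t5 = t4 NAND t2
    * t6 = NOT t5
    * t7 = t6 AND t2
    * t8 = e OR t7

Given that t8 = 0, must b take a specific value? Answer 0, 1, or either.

Both values of b occur among assignments with t8 = 0:
  b=0: a=0, b=0, c=0, d=0, e=0, f=0
  b=1: a=0, b=1, c=0, d=0, e=0, f=0

either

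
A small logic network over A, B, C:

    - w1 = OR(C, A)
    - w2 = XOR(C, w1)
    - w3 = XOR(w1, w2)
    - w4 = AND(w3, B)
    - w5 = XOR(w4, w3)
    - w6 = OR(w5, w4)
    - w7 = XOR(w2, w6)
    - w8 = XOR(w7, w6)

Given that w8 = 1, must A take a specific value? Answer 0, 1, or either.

w8 = XOR(w7, w6) must be 1, so w7 and w6 differ.
Every assignment with w8 = 1 has A = 1; there are 2 such assignment(s).
  A=1, B=0, C=0
  A=1, B=1, C=0

1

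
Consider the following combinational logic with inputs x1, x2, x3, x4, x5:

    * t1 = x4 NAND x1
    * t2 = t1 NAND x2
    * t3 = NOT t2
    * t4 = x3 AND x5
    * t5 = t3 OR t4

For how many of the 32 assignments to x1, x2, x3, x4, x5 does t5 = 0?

15

t5 = t3 OR t4 must be 0, so both t3 = 0 and t4 = 0.
t3 = NOT t2 must be 0, so t2 = 1.
Enumerating the 32 input combinations, 15 give t5 = 0 and 17 give t5 = 1.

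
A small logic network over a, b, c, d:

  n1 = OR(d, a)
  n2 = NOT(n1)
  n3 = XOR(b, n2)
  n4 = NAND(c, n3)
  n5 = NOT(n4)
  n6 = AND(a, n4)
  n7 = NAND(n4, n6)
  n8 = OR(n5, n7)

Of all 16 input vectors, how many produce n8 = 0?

n8 = OR(n5, n7) must be 0, so both n5 = 0 and n7 = 0.
n5 = NOT(n4) must be 0, so n4 = 1.
Satisfying assignments:
  a=1, b=0, c=0, d=0
  a=1, b=0, c=0, d=1
  a=1, b=0, c=1, d=0
  a=1, b=0, c=1, d=1
  a=1, b=1, c=0, d=0
  a=1, b=1, c=0, d=1

6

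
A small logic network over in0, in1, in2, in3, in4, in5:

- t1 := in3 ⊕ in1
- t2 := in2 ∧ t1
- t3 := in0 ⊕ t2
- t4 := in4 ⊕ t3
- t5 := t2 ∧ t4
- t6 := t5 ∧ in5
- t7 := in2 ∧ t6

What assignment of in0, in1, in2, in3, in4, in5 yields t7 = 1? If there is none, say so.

in0=1, in1=1, in2=1, in3=0, in4=1, in5=1

Check with in0=1, in1=1, in2=1, in3=0, in4=1, in5=1:
t1 = in3 ⊕ in1 = 0 ⊕ 1 = 1
t2 = in2 ∧ t1 = 1 ∧ 1 = 1
t3 = in0 ⊕ t2 = 1 ⊕ 1 = 0
t4 = in4 ⊕ t3 = 1 ⊕ 0 = 1
t5 = t2 ∧ t4 = 1 ∧ 1 = 1
t6 = t5 ∧ in5 = 1 ∧ 1 = 1
t7 = in2 ∧ t6 = 1 ∧ 1 = 1
So t7 = 1 as required.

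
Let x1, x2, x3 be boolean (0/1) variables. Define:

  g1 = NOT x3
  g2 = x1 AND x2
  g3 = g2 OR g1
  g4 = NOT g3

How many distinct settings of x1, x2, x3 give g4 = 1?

3

g4 = NOT g3 must be 1, so g3 = 0.
g3 = g2 OR g1 must be 0, so both g2 = 0 and g1 = 0.
Satisfying assignments:
  x1=0, x2=0, x3=1
  x1=0, x2=1, x3=1
  x1=1, x2=0, x3=1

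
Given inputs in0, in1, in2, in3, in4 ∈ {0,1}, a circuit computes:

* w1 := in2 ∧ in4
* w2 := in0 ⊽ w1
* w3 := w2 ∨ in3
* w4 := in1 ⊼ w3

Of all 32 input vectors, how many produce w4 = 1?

w4 = in1 ⊼ w3 must be 1, so at least one of in1, w3 is 0.
Enumerating the 32 input combinations, 21 give w4 = 1 and 11 give w4 = 0.

21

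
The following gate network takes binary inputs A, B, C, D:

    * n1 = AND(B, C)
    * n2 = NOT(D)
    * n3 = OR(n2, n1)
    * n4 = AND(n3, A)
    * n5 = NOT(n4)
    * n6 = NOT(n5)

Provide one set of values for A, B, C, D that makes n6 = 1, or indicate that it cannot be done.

Check with A=1 B=0 C=0 D=0:
n1 = AND(B, C) = AND(0, 0) = 0
n2 = NOT(D) = NOT 0 = 1
n3 = OR(n2, n1) = OR(1, 0) = 1
n4 = AND(n3, A) = AND(1, 1) = 1
n5 = NOT(n4) = NOT 1 = 0
n6 = NOT(n5) = NOT 0 = 1
So n6 = 1 as required.

A=1 B=0 C=0 D=0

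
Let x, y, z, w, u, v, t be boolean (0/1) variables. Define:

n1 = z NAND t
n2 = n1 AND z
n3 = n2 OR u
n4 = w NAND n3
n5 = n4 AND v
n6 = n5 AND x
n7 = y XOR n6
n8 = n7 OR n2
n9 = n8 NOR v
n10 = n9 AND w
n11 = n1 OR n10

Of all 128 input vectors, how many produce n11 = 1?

n11 = n1 OR n10 must be 1, so at least one of n1, n10 is 1.
Enumerating the 128 input combinations, 100 give n11 = 1 and 28 give n11 = 0.

100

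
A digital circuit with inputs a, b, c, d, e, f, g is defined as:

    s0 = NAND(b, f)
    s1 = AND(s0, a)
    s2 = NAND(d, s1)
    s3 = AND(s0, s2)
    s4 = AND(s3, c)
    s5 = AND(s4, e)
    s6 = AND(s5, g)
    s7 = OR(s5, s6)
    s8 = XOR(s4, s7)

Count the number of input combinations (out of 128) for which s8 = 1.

s8 = XOR(s4, s7) must be 1, so s4 and s7 differ.
Enumerating the 128 input combinations, 18 give s8 = 1 and 110 give s8 = 0.

18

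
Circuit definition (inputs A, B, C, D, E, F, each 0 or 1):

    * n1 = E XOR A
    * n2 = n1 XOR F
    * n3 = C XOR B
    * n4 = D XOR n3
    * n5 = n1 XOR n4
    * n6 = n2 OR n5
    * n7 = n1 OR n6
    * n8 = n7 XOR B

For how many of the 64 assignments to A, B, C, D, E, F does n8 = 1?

32

n8 = n7 XOR B must be 1, so n7 and B differ.
Enumerating the 64 input combinations, 32 give n8 = 1 and 32 give n8 = 0.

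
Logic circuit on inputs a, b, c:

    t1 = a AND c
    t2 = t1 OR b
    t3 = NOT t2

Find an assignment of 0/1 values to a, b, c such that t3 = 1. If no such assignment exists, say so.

a=1, b=0, c=0

t3 = NOT t2 must be 1, so t2 = 0.
Check with a=1, b=0, c=0:
t1 = a AND c = 1 AND 0 = 0
t2 = t1 OR b = 0 OR 0 = 0
t3 = NOT t2 = NOT 0 = 1
So t3 = 1 as required.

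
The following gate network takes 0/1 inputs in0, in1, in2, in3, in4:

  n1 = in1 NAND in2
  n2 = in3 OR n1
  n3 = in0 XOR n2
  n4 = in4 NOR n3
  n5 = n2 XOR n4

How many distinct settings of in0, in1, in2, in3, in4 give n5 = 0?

10

n5 = n2 XOR n4 must be 0, so n2 and n4 are equal.
Enumerating the 32 input combinations, 10 give n5 = 0 and 22 give n5 = 1.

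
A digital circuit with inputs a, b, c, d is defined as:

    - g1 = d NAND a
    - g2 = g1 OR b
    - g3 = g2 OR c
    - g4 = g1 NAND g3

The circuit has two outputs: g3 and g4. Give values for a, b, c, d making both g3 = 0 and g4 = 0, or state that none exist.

Across all 16 input combinations, none give both g3 = 0 and g4 = 0.

no solution exists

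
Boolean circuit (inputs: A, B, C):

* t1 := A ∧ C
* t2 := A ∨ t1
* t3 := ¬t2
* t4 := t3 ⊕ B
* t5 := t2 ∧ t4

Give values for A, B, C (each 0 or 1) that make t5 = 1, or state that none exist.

t5 = t2 ∧ t4 must be 1, so both t2 = 1 and t4 = 1.
t2 = A ∨ t1 must be 1, so at least one of A, t1 is 1.
Check with A=1, B=1, C=0:
t1 = A ∧ C = 1 ∧ 0 = 0
t2 = A ∨ t1 = 1 ∨ 0 = 1
t3 = ¬t2 = ¬1 = 0
t4 = t3 ⊕ B = 0 ⊕ 1 = 1
t5 = t2 ∧ t4 = 1 ∧ 1 = 1
So t5 = 1 as required.

A=1, B=1, C=0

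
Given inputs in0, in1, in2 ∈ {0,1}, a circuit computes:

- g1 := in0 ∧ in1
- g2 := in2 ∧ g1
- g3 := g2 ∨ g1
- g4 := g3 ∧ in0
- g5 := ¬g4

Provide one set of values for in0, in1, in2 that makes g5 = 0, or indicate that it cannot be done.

in0=1 in1=1 in2=0

g5 = ¬g4 must be 0, so g4 = 1.
g4 = g3 ∧ in0 must be 1, so both g3 = 1 and in0 = 1.
g3 = g2 ∨ g1 must be 1, so at least one of g2, g1 is 1.
Check with in0=1 in1=1 in2=0:
g1 = in0 ∧ in1 = 1 ∧ 1 = 1
g2 = in2 ∧ g1 = 0 ∧ 1 = 0
g3 = g2 ∨ g1 = 0 ∨ 1 = 1
g4 = g3 ∧ in0 = 1 ∧ 1 = 1
g5 = ¬g4 = ¬1 = 0
So g5 = 0 as required.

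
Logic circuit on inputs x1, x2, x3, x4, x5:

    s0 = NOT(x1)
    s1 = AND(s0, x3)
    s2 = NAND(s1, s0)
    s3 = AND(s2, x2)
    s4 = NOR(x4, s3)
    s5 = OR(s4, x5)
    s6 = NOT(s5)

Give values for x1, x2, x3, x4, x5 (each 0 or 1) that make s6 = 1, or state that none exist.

s6 = NOT(s5) must be 1, so s5 = 0.
s5 = OR(s4, x5) must be 0, so both s4 = 0 and x5 = 0.
s4 = NOR(x4, s3) must be 0, so at least one of x4, s3 is 1.
Check with x1=1 x2=0 x3=1 x4=1 x5=0:
s0 = NOT(x1) = NOT 1 = 0
s1 = AND(s0, x3) = AND(0, 1) = 0
s2 = NAND(s1, s0) = NAND(0, 0) = 1
s3 = AND(s2, x2) = AND(1, 0) = 0
s4 = NOR(x4, s3) = NOR(1, 0) = 0
s5 = OR(s4, x5) = OR(0, 0) = 0
s6 = NOT(s5) = NOT 0 = 1
So s6 = 1 as required.

x1=1 x2=0 x3=1 x4=1 x5=0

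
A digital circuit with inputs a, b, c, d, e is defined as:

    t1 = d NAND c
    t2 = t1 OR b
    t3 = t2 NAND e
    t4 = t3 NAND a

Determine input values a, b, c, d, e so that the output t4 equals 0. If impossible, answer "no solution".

a=1, b=0, c=1, d=1, e=1

t4 = t3 NAND a must be 0, so both t3 = 1 and a = 1.
t3 = t2 NAND e must be 1, so at least one of t2, e is 0.
Check with a=1, b=0, c=1, d=1, e=1:
t1 = d NAND c = 1 NAND 1 = 0
t2 = t1 OR b = 0 OR 0 = 0
t3 = t2 NAND e = 0 NAND 1 = 1
t4 = t3 NAND a = 1 NAND 1 = 0
So t4 = 0 as required.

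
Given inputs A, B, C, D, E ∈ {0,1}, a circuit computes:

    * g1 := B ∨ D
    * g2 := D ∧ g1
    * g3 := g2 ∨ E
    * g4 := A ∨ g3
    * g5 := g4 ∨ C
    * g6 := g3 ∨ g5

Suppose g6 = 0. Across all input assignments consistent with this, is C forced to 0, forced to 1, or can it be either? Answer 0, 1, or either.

0

g6 = g3 ∨ g5 must be 0, so both g3 = 0 and g5 = 0.
g3 = g2 ∨ E must be 0, so both g2 = 0 and E = 0.
Every assignment with g6 = 0 has C = 0; there are 2 such assignment(s).
  A=0, B=0, C=0, D=0, E=0
  A=0, B=1, C=0, D=0, E=0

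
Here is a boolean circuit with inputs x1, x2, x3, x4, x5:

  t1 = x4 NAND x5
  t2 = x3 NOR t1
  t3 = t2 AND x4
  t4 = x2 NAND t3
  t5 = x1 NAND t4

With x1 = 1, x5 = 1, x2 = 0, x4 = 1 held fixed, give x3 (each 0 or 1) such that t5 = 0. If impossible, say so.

x3=1

t5 = x1 NAND t4 must be 0, so both x1 = 1 and t4 = 1.
t4 = x2 NAND t3 must be 1, so at least one of x2, t3 is 0.
Check with x1 = 1, x5 = 1, x2 = 0, x4 = 1 and x3=1:
t1 = x4 NAND x5 = 1 NAND 1 = 0
t2 = x3 NOR t1 = 1 NOR 0 = 0
t3 = t2 AND x4 = 0 AND 1 = 0
t4 = x2 NAND t3 = 0 NAND 0 = 1
t5 = x1 NAND t4 = 1 NAND 1 = 0
So t5 = 0.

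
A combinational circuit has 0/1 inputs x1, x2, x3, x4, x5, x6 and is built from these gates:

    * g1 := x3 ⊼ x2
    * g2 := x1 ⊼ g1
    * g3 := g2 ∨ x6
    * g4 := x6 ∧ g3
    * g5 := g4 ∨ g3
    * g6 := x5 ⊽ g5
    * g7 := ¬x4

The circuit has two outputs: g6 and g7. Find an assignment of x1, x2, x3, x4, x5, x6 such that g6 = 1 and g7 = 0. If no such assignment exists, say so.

x1=1, x2=0, x3=1, x4=1, x5=0, x6=0

Check with x1=1, x2=0, x3=1, x4=1, x5=0, x6=0:
g1 = x3 ⊼ x2 = 1 ⊼ 0 = 1
g2 = x1 ⊼ g1 = 1 ⊼ 1 = 0
g3 = g2 ∨ x6 = 0 ∨ 0 = 0
g4 = x6 ∧ g3 = 0 ∧ 0 = 0
g5 = g4 ∨ g3 = 0 ∨ 0 = 0
g6 = x5 ⊽ g5 = 0 ⊽ 0 = 1
g7 = ¬x4 = ¬1 = 0
So g6 = 1 and g7 = 0.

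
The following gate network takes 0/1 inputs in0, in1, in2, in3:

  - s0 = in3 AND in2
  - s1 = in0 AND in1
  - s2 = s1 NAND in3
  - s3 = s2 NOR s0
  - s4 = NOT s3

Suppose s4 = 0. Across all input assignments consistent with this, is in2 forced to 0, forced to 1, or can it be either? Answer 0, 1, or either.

s4 = NOT s3 must be 0, so s3 = 1.
Every assignment with s4 = 0 has in2 = 0; there are 1 such assignment(s).
  in0=1, in1=1, in2=0, in3=1

0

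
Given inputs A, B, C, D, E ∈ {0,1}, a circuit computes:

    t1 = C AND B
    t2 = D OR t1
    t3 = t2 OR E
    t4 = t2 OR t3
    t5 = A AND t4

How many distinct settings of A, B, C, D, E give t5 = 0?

t5 = A AND t4 must be 0, so at least one of A, t4 is 0.
Enumerating the 32 input combinations, 19 give t5 = 0 and 13 give t5 = 1.

19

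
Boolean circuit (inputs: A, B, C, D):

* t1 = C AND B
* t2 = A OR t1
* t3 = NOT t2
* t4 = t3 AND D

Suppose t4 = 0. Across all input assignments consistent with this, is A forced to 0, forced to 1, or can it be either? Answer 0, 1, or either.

either

Both values of A occur among assignments with t4 = 0:
  A=0: A=0, B=0, C=0, D=0
  A=1: A=1, B=0, C=0, D=0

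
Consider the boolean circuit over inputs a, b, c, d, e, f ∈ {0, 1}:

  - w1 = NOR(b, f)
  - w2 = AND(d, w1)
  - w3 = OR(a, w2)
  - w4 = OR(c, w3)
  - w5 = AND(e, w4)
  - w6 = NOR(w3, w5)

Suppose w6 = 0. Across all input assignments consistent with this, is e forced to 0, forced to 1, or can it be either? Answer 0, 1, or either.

either

Both values of e occur among assignments with w6 = 0:
  e=0: a=0, b=0, c=0, d=1, e=0, f=0
  e=1: a=0, b=0, c=0, d=1, e=1, f=0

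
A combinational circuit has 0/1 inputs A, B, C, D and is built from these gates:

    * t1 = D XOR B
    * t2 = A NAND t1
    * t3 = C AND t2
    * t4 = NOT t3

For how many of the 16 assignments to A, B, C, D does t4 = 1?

10

t4 = NOT t3 must be 1, so t3 = 0.
t3 = C AND t2 must be 0, so at least one of C, t2 is 0.
Enumerating the 16 input combinations, 10 give t4 = 1 and 6 give t4 = 0.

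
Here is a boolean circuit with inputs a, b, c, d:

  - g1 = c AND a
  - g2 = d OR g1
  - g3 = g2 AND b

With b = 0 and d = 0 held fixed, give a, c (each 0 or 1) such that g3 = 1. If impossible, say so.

With b = 0 and d = 0 fixed, none of the 4 settings of a, c give g3 = 1.
For example, with a=0, c=0:
g1 = c AND a = 0 AND 0 = 0
g2 = d OR g1 = 0 OR 0 = 0
g3 = g2 AND b = 0 AND 0 = 0
giving g3 = 0 ≠ 1.

no solution exists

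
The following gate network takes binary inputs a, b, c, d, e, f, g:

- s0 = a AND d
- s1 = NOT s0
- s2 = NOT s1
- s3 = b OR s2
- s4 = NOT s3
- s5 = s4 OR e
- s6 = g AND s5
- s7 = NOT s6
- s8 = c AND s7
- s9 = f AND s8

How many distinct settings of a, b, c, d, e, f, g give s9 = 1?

s9 = f AND s8 must be 1, so both f = 1 and s8 = 1.
s8 = c AND s7 must be 1, so both c = 1 and s7 = 1.
s7 = NOT s6 must be 1, so s6 = 0.
Enumerating the 128 input combinations, 21 give s9 = 1 and 107 give s9 = 0.

21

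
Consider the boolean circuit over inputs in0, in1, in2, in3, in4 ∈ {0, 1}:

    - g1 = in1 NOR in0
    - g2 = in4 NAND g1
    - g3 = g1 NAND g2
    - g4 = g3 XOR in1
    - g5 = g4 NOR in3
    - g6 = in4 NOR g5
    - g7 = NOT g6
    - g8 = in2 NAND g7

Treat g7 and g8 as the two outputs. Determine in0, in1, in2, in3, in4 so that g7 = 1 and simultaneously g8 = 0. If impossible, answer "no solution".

Check with in0=1 in1=1 in2=1 in3=0 in4=0:
g1 = in1 NOR in0 = 1 NOR 1 = 0
g2 = in4 NAND g1 = 0 NAND 0 = 1
g3 = g1 NAND g2 = 0 NAND 1 = 1
g4 = g3 XOR in1 = 1 XOR 1 = 0
g5 = g4 NOR in3 = 0 NOR 0 = 1
g6 = in4 NOR g5 = 0 NOR 1 = 0
g7 = NOT g6 = NOT 0 = 1
g8 = in2 NAND g7 = 1 NAND 1 = 0
So g7 = 1 and g8 = 0.

in0=1 in1=1 in2=1 in3=0 in4=0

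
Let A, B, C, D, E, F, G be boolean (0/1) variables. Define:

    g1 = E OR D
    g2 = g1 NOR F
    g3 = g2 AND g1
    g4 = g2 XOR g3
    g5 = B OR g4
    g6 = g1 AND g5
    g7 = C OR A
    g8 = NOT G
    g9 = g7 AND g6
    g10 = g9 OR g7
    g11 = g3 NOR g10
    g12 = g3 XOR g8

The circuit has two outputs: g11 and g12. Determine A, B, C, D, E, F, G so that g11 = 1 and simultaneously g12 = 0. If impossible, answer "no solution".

Check with A=0, B=1, C=0, D=1, E=0, F=1, G=1:
g1 = E OR D = 0 OR 1 = 1
g2 = g1 NOR F = 1 NOR 1 = 0
g3 = g2 AND g1 = 0 AND 1 = 0
g4 = g2 XOR g3 = 0 XOR 0 = 0
g5 = B OR g4 = 1 OR 0 = 1
g6 = g1 AND g5 = 1 AND 1 = 1
g7 = C OR A = 0 OR 0 = 0
g8 = NOT G = NOT 1 = 0
g9 = g7 AND g6 = 0 AND 1 = 0
g10 = g9 OR g7 = 0 OR 0 = 0
g11 = g3 NOR g10 = 0 NOR 0 = 1
g12 = g3 XOR g8 = 0 XOR 0 = 0
So g11 = 1 and g12 = 0.

A=0, B=1, C=0, D=1, E=0, F=1, G=1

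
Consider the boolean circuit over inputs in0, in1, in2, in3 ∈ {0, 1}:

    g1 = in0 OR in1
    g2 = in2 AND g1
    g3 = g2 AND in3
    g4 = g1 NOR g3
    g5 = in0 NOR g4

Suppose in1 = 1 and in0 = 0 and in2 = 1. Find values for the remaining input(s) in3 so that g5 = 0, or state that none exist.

no solution exists

With in1 = 1 and in0 = 0 and in2 = 1 fixed, none of the 2 settings of in3 give g5 = 0.
For example, with in3=0:
g1 = in0 OR in1 = 0 OR 1 = 1
g2 = in2 AND g1 = 1 AND 1 = 1
g3 = g2 AND in3 = 1 AND 0 = 0
g4 = g1 NOR g3 = 1 NOR 0 = 0
g5 = in0 NOR g4 = 0 NOR 0 = 1
giving g5 = 1 ≠ 0.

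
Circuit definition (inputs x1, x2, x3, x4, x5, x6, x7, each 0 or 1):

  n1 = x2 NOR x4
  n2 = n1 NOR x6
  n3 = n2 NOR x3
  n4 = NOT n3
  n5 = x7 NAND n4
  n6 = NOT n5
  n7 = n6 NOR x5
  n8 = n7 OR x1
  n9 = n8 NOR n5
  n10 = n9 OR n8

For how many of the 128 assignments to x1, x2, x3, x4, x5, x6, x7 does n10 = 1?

n10 = n9 OR n8 must be 1, so at least one of n9, n8 is 1.
Enumerating the 128 input combinations, 107 give n10 = 1 and 21 give n10 = 0.

107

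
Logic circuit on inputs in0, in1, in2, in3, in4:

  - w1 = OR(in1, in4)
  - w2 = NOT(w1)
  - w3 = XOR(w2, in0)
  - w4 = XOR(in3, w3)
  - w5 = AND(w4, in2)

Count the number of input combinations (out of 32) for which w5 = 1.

w5 = AND(w4, in2) must be 1, so both w4 = 1 and in2 = 1.
w4 = XOR(in3, w3) must be 1, so in3 and w3 differ.
Enumerating the 32 input combinations, 8 give w5 = 1 and 24 give w5 = 0.

8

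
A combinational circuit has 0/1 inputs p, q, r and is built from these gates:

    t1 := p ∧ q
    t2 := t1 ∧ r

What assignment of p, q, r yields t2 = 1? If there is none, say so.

t2 = t1 ∧ r must be 1, so both t1 = 1 and r = 1.
Check with p=1, q=1, r=1:
t1 = p ∧ q = 1 ∧ 1 = 1
t2 = t1 ∧ r = 1 ∧ 1 = 1
So t2 = 1 as required.

p=1, q=1, r=1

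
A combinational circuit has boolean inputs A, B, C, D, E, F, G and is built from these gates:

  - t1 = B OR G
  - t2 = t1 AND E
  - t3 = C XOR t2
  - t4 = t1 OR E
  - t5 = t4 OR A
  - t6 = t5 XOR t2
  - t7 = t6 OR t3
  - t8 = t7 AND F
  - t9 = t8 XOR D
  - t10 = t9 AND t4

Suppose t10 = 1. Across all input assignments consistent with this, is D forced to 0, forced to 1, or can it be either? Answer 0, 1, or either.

Both values of D occur among assignments with t10 = 1:
  D=0: A=0, B=0, C=0, D=0, E=0, F=1, G=1
  D=1: A=0, B=0, C=0, D=1, E=0, F=0, G=1

either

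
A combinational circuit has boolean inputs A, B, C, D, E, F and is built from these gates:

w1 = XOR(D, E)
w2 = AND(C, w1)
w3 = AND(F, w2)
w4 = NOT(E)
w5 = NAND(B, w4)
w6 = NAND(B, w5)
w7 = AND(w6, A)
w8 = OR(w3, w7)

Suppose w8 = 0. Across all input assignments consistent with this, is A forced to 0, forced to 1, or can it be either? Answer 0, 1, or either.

either

Both values of A occur among assignments with w8 = 0:
  A=0: A=0, B=0, C=0, D=0, E=0, F=0
  A=1: A=1, B=1, C=0, D=0, E=1, F=0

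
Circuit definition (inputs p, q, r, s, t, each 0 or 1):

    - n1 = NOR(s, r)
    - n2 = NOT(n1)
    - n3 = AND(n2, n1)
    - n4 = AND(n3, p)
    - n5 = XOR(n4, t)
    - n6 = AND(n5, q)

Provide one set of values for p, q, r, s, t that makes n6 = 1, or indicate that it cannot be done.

p=1, q=1, r=0, s=1, t=1

n6 = AND(n5, q) must be 1, so both n5 = 1 and q = 1.
Check with p=1, q=1, r=0, s=1, t=1:
n1 = NOR(s, r) = NOR(1, 0) = 0
n2 = NOT(n1) = NOT 0 = 1
n3 = AND(n2, n1) = AND(1, 0) = 0
n4 = AND(n3, p) = AND(0, 1) = 0
n5 = XOR(n4, t) = XOR(0, 1) = 1
n6 = AND(n5, q) = AND(1, 1) = 1
So n6 = 1 as required.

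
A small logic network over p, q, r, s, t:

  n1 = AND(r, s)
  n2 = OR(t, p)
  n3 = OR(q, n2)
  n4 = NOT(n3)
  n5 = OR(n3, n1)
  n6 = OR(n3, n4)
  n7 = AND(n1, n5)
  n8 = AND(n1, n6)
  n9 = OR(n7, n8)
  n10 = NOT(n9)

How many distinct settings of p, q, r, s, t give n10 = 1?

n10 = NOT(n9) must be 1, so n9 = 0.
n9 = OR(n7, n8) must be 0, so both n7 = 0 and n8 = 0.
Enumerating the 32 input combinations, 24 give n10 = 1 and 8 give n10 = 0.

24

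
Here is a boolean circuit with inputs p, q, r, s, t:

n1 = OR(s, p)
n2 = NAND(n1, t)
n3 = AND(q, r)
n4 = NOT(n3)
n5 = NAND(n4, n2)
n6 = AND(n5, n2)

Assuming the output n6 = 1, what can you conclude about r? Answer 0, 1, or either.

1

n6 = AND(n5, n2) must be 1, so both n5 = 1 and n2 = 1.
Every assignment with n6 = 1 has r = 1; there are 5 such assignment(s).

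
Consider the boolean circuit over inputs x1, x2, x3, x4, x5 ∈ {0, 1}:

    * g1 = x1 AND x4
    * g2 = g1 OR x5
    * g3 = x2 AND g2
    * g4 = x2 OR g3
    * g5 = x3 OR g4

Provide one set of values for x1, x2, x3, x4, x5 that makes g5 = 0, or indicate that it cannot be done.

Check with x1=1 x2=0 x3=0 x4=1 x5=1:
g1 = x1 AND x4 = 1 AND 1 = 1
g2 = g1 OR x5 = 1 OR 1 = 1
g3 = x2 AND g2 = 0 AND 1 = 0
g4 = x2 OR g3 = 0 OR 0 = 0
g5 = x3 OR g4 = 0 OR 0 = 0
So g5 = 0 as required.

x1=1 x2=0 x3=0 x4=1 x5=1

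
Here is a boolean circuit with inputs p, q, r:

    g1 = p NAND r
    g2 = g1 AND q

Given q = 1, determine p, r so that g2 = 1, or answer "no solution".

p=0, r=0

g2 = g1 AND q must be 1, so both g1 = 1 and q = 1.
g1 = p NAND r must be 1, so at least one of p, r is 0.
Check with q = 1 and p=0, r=0:
g1 = p NAND r = 0 NAND 0 = 1
g2 = g1 AND q = 1 AND 1 = 1
So g2 = 1.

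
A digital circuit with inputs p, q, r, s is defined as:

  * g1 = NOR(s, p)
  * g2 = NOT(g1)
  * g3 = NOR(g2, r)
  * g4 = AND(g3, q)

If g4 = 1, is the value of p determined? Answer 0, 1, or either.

0

g4 = AND(g3, q) must be 1, so both g3 = 1 and q = 1.
g3 = NOR(g2, r) must be 1, so both g2 = 0 and r = 0.
Every assignment with g4 = 1 has p = 0; there are 1 such assignment(s).
  p=0, q=1, r=0, s=0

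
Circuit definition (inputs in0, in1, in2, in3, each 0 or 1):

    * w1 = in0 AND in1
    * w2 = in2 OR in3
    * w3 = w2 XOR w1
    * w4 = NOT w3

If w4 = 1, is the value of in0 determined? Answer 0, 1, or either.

Both values of in0 occur among assignments with w4 = 1:
  in0=0: in0=0, in1=0, in2=0, in3=0
  in0=1: in0=1, in1=0, in2=0, in3=0

either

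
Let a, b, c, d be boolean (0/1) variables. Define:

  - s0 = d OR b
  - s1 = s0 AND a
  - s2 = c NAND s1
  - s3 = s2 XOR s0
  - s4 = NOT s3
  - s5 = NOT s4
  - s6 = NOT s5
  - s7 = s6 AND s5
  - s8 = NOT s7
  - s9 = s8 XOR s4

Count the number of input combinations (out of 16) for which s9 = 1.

s9 = s8 XOR s4 must be 1, so s8 and s4 differ.
Enumerating the 16 input combinations, 7 give s9 = 1 and 9 give s9 = 0.

7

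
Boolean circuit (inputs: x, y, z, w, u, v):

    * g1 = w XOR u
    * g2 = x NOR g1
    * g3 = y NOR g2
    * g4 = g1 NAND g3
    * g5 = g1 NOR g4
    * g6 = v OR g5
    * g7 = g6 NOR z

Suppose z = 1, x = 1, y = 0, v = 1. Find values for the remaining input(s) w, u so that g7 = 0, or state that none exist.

w=0, u=1

Check with z = 1, x = 1, y = 0, v = 1 and w=0, u=1:
g1 = w XOR u = 0 XOR 1 = 1
g2 = x NOR g1 = 1 NOR 1 = 0
g3 = y NOR g2 = 0 NOR 0 = 1
g4 = g1 NAND g3 = 1 NAND 1 = 0
g5 = g1 NOR g4 = 1 NOR 0 = 0
g6 = v OR g5 = 1 OR 0 = 1
g7 = g6 NOR z = 1 NOR 1 = 0
So g7 = 0.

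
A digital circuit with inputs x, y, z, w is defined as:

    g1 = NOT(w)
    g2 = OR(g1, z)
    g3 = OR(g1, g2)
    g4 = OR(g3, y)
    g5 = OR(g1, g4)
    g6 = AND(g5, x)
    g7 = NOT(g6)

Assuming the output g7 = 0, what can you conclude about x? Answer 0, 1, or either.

g7 = NOT(g6) must be 0, so g6 = 1.
Every assignment with g7 = 0 has x = 1; there are 7 such assignment(s).

1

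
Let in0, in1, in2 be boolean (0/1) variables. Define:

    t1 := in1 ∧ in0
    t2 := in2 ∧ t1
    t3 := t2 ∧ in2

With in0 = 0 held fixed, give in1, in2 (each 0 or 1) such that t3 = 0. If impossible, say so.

in1=0, in2=1

t3 = t2 ∧ in2 must be 0, so at least one of t2, in2 is 0.
Check with in0 = 0 and in1=0, in2=1:
t1 = in1 ∧ in0 = 0 ∧ 0 = 0
t2 = in2 ∧ t1 = 1 ∧ 0 = 0
t3 = t2 ∧ in2 = 0 ∧ 1 = 0
So t3 = 0.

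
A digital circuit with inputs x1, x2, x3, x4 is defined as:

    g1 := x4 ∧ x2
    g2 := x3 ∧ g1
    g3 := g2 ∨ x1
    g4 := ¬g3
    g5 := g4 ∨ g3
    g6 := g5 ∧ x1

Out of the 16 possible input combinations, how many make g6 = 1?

8

g6 = g5 ∧ x1 must be 1, so both g5 = 1 and x1 = 1.
g5 = g4 ∨ g3 must be 1, so at least one of g4, g3 is 1.
Enumerating the 16 input combinations, 8 give g6 = 1 and 8 give g6 = 0.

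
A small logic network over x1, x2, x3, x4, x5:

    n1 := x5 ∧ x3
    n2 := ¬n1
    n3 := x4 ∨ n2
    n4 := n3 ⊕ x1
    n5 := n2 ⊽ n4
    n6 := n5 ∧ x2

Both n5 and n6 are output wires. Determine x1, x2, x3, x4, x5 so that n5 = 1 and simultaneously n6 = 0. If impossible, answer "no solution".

Check with x1=0 x2=0 x3=1 x4=0 x5=1:
n1 = x5 ∧ x3 = 1 ∧ 1 = 1
n2 = ¬n1 = ¬1 = 0
n3 = x4 ∨ n2 = 0 ∨ 0 = 0
n4 = n3 ⊕ x1 = 0 ⊕ 0 = 0
n5 = n2 ⊽ n4 = 0 ⊽ 0 = 1
n6 = n5 ∧ x2 = 1 ∧ 0 = 0
So n5 = 1 and n6 = 0.

x1=0 x2=0 x3=1 x4=0 x5=1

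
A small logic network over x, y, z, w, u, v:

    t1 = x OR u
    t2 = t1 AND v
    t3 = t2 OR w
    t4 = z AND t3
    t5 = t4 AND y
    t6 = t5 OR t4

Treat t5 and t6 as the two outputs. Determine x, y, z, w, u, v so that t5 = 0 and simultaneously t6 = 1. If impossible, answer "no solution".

x=1, y=0, z=1, w=1, u=1, v=0

Check with x=1, y=0, z=1, w=1, u=1, v=0:
t1 = x OR u = 1 OR 1 = 1
t2 = t1 AND v = 1 AND 0 = 0
t3 = t2 OR w = 0 OR 1 = 1
t4 = z AND t3 = 1 AND 1 = 1
t5 = t4 AND y = 1 AND 0 = 0
t6 = t5 OR t4 = 0 OR 1 = 1
So t5 = 0 and t6 = 1.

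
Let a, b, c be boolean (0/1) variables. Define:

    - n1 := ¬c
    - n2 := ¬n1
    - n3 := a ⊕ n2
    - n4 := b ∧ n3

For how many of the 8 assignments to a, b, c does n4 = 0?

6

n4 = b ∧ n3 must be 0, so at least one of b, n3 is 0.
Satisfying assignments:
  a=0, b=0, c=0
  a=0, b=0, c=1
  a=0, b=1, c=0
  a=1, b=0, c=0
  a=1, b=0, c=1
  a=1, b=1, c=1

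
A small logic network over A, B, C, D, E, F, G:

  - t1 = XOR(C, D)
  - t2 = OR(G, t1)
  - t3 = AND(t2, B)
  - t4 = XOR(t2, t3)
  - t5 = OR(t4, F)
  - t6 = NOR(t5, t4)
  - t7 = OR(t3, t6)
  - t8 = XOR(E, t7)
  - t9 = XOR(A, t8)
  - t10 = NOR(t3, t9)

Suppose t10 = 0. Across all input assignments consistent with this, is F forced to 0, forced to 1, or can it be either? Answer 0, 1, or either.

Both values of F occur among assignments with t10 = 0:
  F=0: A=0, B=0, C=0, D=0, E=0, F=0, G=0
  F=1: A=0, B=0, C=0, D=0, E=1, F=1, G=0

either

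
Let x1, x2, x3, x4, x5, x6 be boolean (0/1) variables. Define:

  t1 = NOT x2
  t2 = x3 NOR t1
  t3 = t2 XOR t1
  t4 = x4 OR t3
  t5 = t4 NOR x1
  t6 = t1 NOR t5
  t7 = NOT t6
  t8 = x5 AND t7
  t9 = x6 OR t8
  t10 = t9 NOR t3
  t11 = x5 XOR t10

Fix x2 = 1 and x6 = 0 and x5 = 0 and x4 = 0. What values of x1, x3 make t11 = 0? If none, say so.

x1=1 x3=0

Check with x2 = 1 and x6 = 0 and x5 = 0 and x4 = 0 and x1=1, x3=0:
t1 = NOT x2 = NOT 1 = 0
t2 = x3 NOR t1 = 0 NOR 0 = 1
t3 = t2 XOR t1 = 1 XOR 0 = 1
t4 = x4 OR t3 = 0 OR 1 = 1
t5 = t4 NOR x1 = 1 NOR 1 = 0
t6 = t1 NOR t5 = 0 NOR 0 = 1
t7 = NOT t6 = NOT 1 = 0
t8 = x5 AND t7 = 0 AND 0 = 0
t9 = x6 OR t8 = 0 OR 0 = 0
t10 = t9 NOR t3 = 0 NOR 1 = 0
t11 = x5 XOR t10 = 0 XOR 0 = 0
So t11 = 0.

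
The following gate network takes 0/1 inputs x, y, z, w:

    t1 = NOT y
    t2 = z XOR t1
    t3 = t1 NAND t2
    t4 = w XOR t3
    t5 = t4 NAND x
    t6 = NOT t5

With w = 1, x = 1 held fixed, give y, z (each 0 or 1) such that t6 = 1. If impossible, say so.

t6 = NOT t5 must be 1, so t5 = 0.
Check with w = 1, x = 1 and y=0, z=0:
t1 = NOT y = NOT 0 = 1
t2 = z XOR t1 = 0 XOR 1 = 1
t3 = t1 NAND t2 = 1 NAND 1 = 0
t4 = w XOR t3 = 1 XOR 0 = 1
t5 = t4 NAND x = 1 NAND 1 = 0
t6 = NOT t5 = NOT 0 = 1
So t6 = 1.

y=0, z=0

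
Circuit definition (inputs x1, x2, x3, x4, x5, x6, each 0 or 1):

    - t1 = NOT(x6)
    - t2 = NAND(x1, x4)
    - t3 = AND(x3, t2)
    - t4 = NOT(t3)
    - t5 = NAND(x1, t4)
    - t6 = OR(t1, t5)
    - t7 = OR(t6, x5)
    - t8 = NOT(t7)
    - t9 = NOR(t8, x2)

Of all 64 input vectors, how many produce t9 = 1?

t9 = NOR(t8, x2) must be 1, so both t8 = 0 and x2 = 0.
t8 = NOT(t7) must be 0, so t7 = 1.
Enumerating the 64 input combinations, 29 give t9 = 1 and 35 give t9 = 0.

29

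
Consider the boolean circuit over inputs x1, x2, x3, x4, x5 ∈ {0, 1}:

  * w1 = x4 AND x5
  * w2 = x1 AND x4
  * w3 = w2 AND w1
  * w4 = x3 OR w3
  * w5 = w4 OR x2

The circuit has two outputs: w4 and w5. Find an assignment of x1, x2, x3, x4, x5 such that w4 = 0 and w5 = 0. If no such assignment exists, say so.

Check with x1=0, x2=0, x3=0, x4=1, x5=1:
w1 = x4 AND x5 = 1 AND 1 = 1
w2 = x1 AND x4 = 0 AND 1 = 0
w3 = w2 AND w1 = 0 AND 1 = 0
w4 = x3 OR w3 = 0 OR 0 = 0
w5 = w4 OR x2 = 0 OR 0 = 0
So w4 = 0 and w5 = 0.

x1=0, x2=0, x3=0, x4=1, x5=1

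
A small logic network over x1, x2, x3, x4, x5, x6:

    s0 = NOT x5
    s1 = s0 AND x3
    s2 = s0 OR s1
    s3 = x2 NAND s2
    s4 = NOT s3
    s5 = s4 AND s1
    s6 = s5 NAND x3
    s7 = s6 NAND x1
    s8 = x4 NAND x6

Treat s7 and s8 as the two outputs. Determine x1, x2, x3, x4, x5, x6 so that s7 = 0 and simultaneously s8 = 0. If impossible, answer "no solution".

Check with x1=1, x2=1, x3=0, x4=1, x5=1, x6=1:
s0 = NOT x5 = NOT 1 = 0
s1 = s0 AND x3 = 0 AND 0 = 0
s2 = s0 OR s1 = 0 OR 0 = 0
s3 = x2 NAND s2 = 1 NAND 0 = 1
s4 = NOT s3 = NOT 1 = 0
s5 = s4 AND s1 = 0 AND 0 = 0
s6 = s5 NAND x3 = 0 NAND 0 = 1
s7 = s6 NAND x1 = 1 NAND 1 = 0
s8 = x4 NAND x6 = 1 NAND 1 = 0
So s7 = 0 and s8 = 0.

x1=1, x2=1, x3=0, x4=1, x5=1, x6=1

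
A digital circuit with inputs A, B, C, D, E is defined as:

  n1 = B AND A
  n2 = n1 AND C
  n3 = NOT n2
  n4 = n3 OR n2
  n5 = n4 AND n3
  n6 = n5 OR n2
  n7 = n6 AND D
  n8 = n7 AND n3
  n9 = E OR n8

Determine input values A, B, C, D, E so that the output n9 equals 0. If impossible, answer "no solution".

A=0, B=0, C=0, D=0, E=0

Check with A=0, B=0, C=0, D=0, E=0:
n1 = B AND A = 0 AND 0 = 0
n2 = n1 AND C = 0 AND 0 = 0
n3 = NOT n2 = NOT 0 = 1
n4 = n3 OR n2 = 1 OR 0 = 1
n5 = n4 AND n3 = 1 AND 1 = 1
n6 = n5 OR n2 = 1 OR 0 = 1
n7 = n6 AND D = 1 AND 0 = 0
n8 = n7 AND n3 = 0 AND 1 = 0
n9 = E OR n8 = 0 OR 0 = 0
So n9 = 0 as required.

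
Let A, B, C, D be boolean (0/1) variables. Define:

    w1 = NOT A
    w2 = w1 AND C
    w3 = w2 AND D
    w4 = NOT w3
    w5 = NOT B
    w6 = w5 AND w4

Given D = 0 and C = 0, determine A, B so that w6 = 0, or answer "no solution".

Check with D = 0 and C = 0 and A=1, B=1:
w1 = NOT A = NOT 1 = 0
w2 = w1 AND C = 0 AND 0 = 0
w3 = w2 AND D = 0 AND 0 = 0
w4 = NOT w3 = NOT 0 = 1
w5 = NOT B = NOT 1 = 0
w6 = w5 AND w4 = 0 AND 1 = 0
So w6 = 0.

A=1, B=1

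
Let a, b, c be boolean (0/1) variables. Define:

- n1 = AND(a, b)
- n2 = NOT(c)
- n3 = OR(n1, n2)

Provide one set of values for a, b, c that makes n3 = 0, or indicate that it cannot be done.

Check with a=0, b=0, c=1:
n1 = AND(a, b) = AND(0, 0) = 0
n2 = NOT(c) = NOT 1 = 0
n3 = OR(n1, n2) = OR(0, 0) = 0
So n3 = 0 as required.

a=0, b=0, c=1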